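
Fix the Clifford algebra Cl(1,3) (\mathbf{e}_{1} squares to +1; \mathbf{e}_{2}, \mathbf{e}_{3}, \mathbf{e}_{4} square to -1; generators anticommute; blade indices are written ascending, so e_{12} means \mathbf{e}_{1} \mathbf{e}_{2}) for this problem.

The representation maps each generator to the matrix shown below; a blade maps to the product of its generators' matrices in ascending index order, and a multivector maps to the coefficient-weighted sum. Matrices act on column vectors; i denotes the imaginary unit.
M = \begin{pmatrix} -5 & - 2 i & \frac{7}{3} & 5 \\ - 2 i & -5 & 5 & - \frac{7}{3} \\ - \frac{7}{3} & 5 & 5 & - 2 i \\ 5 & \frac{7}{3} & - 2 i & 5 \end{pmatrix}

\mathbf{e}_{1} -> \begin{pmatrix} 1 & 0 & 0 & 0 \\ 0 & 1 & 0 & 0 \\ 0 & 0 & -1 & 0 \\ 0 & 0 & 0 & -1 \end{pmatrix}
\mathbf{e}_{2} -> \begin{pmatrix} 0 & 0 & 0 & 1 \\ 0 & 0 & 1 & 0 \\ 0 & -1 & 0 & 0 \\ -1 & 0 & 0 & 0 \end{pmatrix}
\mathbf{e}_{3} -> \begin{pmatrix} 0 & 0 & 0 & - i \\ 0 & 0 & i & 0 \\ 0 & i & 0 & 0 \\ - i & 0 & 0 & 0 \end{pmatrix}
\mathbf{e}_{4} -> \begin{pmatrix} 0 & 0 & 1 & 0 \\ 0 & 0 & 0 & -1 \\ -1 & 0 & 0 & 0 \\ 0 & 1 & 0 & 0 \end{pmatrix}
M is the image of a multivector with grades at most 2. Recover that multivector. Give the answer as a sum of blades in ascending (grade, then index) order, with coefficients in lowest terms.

Method: the blade images are trace-orthogonal — tr(rho(e_A) rho(e_B)^-1) = 4 if A = B and 0 otherwise — and rho(e_A)^-1 = (e_A)^2 * rho(e_A) with (e_A)^2 = +1 or -1, so the coefficient of e_A in the preimage is (e_A)^2 * tr(M rho(e_A))/4.
Nonzero projections over blades of grade <= 2: e_{1}: (e_{1})^2 = +1, tr(M rho(e_{1})) = -20, coefficient -5; e_{4}: (e_{4})^2 = -1, tr(M rho(e_{4})) = - \frac{28}{3}, coefficient \frac{7}{3}; e_{12}: (e_{12})^2 = +1, tr(M rho(e_{12})) = 20, coefficient 5; e_{34}: (e_{34})^2 = -1, tr(M rho(e_{34})) = -8, coefficient 2. Every other blade of grade <= 2 projects to 0.
Answer: -5 e_{1} + \frac{7}{3} e_{4} + 5 e_{12} + 2 e_{34}


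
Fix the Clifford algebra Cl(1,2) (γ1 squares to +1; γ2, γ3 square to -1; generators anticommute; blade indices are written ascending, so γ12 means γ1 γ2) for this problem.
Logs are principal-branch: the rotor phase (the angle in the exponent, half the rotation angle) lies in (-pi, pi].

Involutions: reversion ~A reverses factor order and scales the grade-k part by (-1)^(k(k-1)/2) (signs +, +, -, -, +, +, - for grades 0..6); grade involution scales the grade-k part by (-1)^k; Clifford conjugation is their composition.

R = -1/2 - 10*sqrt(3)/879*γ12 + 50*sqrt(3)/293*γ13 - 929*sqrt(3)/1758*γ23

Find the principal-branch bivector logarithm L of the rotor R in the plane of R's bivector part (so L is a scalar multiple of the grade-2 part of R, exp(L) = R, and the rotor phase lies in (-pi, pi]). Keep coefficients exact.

The scalar part of R is -1/2, which pins the rotor phase on the principal branch; dividing the bivector part by the sine of that phase recovers the unit plane, and L is the phase times that plane.
Concretely: cos(phase) = -1/2 gives phase = ±2*pi/3, and since phase/sin(phase) is even the sign is immaterial: L = (phase/sin(phase)) * <R>_2 = (4*sqrt(3)*pi/9) * <R>_2.
Answer: -40*pi/2637*γ12 + 200*pi/879*γ13 - 1858*pi/2637*γ23


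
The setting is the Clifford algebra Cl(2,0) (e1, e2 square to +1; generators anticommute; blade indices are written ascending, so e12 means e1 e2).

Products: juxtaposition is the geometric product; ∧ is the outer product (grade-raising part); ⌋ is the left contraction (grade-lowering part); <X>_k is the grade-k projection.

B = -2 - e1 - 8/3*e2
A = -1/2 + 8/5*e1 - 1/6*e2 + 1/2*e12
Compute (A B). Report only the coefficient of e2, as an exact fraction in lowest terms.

step 1: -7/45 - 121/30*e1 + 13/6*e2 - 163/30*e12
Answer: 13/6


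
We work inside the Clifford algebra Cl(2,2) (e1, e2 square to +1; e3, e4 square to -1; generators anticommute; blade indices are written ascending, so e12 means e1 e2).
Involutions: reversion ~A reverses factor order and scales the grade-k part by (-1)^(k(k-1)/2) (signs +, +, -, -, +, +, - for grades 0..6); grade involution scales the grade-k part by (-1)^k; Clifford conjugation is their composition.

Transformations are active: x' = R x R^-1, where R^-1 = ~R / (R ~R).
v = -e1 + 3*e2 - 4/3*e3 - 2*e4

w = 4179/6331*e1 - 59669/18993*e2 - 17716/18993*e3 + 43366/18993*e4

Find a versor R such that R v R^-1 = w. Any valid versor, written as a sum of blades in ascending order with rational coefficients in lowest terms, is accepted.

Construction: equal norms (both 38/9) license R = v + w = -2152/6331*e1 - 2690/18993*e2 - 43040/18993*e3 + 5380/18993*e4 — nothing changes along that direction, while (v - w)/2 changes sign, so v maps onto w.
Answer: -2152/6331*e1 - 2690/18993*e2 - 43040/18993*e3 + 5380/18993*e4


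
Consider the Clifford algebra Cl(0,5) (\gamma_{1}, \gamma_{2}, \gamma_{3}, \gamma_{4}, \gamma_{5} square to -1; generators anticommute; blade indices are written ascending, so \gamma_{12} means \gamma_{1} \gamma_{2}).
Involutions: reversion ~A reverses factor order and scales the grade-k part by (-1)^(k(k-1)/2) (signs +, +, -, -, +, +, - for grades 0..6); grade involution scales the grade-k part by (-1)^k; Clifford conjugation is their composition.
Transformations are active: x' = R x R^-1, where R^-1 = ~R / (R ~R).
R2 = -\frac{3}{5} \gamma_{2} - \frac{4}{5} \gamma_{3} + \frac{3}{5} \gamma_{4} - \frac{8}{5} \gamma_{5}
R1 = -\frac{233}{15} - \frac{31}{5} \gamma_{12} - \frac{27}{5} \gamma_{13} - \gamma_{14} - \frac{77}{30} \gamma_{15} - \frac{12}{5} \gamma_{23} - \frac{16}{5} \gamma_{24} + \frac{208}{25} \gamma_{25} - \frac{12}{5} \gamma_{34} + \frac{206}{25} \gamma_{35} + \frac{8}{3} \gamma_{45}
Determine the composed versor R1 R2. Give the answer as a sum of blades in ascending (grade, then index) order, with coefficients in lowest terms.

Distribute over the terms of R2 (each basis-blade product reordered to ascending indices, repeated generators contracted through their squares):
R1 (-\frac{3}{5} \gamma_{2}) = -\frac{93}{25} \gamma_{1} + \frac{233}{25} \gamma_{2} + \frac{36}{25} \gamma_{3} + \frac{48}{25} \gamma_{4} - \frac{624}{125} \gamma_{5} - \frac{81}{25} \gamma_{123} - \frac{3}{5} \gamma_{124} - \frac{77}{50} \gamma_{125} + \frac{36}{25} \gamma_{234} - \frac{618}{125} \gamma_{235} - \frac{8}{5} \gamma_{245}
R1 (-\frac{4}{5} \gamma_{3}) = -\frac{108}{25} \gamma_{1} - \frac{48}{25} \gamma_{2} + \frac{932}{75} \gamma_{3} + \frac{48}{25} \gamma_{4} - \frac{824}{125} \gamma_{5} + \frac{124}{25} \gamma_{123} - \frac{4}{5} \gamma_{134} - \frac{154}{75} \gamma_{135} - \frac{64}{25} \gamma_{234} + \frac{832}{125} \gamma_{235} - \frac{32}{15} \gamma_{345}
R1 (\frac{3}{5} \gamma_{4}) = \frac{3}{5} \gamma_{1} + \frac{48}{25} \gamma_{2} + \frac{36}{25} \gamma_{3} - \frac{233}{25} \gamma_{4} + \frac{8}{5} \gamma_{5} - \frac{93}{25} \gamma_{124} - \frac{81}{25} \gamma_{134} + \frac{77}{50} \gamma_{145} - \frac{36}{25} \gamma_{234} - \frac{624}{125} \gamma_{245} - \frac{618}{125} \gamma_{345}
R1 (-\frac{8}{5} \gamma_{5}) = -\frac{308}{75} \gamma_{1} + \frac{1664}{125} \gamma_{2} + \frac{1648}{125} \gamma_{3} + \frac{64}{15} \gamma_{4} + \frac{1864}{75} \gamma_{5} + \frac{248}{25} \gamma_{125} + \frac{216}{25} \gamma_{135} + \frac{8}{5} \gamma_{145} + \frac{96}{25} \gamma_{235} + \frac{128}{25} \gamma_{245} + \frac{96}{25} \gamma_{345}
Summing the partial products and collecting blades:
Answer: -\frac{866}{75} \gamma_{1} + \frac{2829}{125} \gamma_{2} + \frac{10684}{375} \gamma_{3} - \frac{91}{75} \gamma_{4} + \frac{5576}{375} \gamma_{5} + \frac{43}{25} \gamma_{123} - \frac{108}{25} \gamma_{124} + \frac{419}{50} \gamma_{125} - \frac{101}{25} \gamma_{134} + \frac{494}{75} \gamma_{135} + \frac{157}{50} \gamma_{145} - \frac{64}{25} \gamma_{234} + \frac{694}{125} \gamma_{235} - \frac{184}{125} \gamma_{245} - \frac{1214}{375} \gamma_{345}


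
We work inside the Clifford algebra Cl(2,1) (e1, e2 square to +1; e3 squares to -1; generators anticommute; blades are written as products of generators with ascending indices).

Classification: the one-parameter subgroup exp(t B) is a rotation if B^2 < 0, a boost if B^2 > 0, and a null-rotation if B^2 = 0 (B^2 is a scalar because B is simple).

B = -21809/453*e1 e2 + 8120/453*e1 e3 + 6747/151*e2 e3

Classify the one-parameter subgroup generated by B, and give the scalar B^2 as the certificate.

B^2 term by term: the squares give (-21809/453)^2*(e1 e2)^2 + (8120/453)^2*(e1 e3)^2 + (6747/151)^2*(e2 e3)^2 = 475632481/205209*(-1) + 65934400/205209*(+1) + 45522009/22801*(+1) = 0 (each basis 2-blade squares to minus the product of its generators' squares); cross terms between blades sharing an index anticommute and cancel. So B^2 = 0.
Answer: null-rotation, certificate B^2 = 0. The class reads off the invariant scalar 0 directly.


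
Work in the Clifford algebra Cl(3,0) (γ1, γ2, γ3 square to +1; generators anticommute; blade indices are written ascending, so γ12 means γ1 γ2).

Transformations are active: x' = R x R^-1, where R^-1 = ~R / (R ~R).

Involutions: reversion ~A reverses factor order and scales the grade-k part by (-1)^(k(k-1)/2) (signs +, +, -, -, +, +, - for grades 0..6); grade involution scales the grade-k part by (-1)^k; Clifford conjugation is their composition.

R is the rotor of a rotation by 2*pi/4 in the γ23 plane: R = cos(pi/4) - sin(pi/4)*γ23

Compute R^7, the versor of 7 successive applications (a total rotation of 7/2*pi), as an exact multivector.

Because a rotor carries half the rotation angle, composing 7 copies of this γ23-plane rotor multiplies the phase: 7*(pi/4) = 7*pi/4, hence R^7 = cos(7*pi/4) - sin(7*pi/4)*γ23.
cos(7*pi/4) = sqrt(2)/2 and sin(7*pi/4) = -sqrt(2)/2, so R^7 = sqrt(2)/2 + sqrt(2)/2*γ23. The net rotation is 3/2*pi (after discarding 1 full turn, each of which contributes a factor -1 to the rotor); the rotor keeps the half-angle phase exactly.
Answer: sqrt(2)/2 + sqrt(2)/2*γ23


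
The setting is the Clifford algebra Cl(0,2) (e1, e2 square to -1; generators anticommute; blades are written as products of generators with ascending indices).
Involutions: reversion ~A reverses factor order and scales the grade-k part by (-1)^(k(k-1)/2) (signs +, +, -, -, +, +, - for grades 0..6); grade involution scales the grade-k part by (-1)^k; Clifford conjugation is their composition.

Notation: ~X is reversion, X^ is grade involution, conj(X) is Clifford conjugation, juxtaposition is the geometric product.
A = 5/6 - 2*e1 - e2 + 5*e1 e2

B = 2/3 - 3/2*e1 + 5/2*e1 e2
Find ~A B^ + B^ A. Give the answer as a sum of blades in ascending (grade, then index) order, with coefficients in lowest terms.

first term: 289/18 - 31/12*e1 - 19/6*e2 + 1/4*e1 e2
second term: -161/18 + 29/12*e1 - 79/6*e2 + 47/12*e1 e2
Answer: 64/9 - 1/6*e1 - 49/3*e2 + 25/6*e1 e2


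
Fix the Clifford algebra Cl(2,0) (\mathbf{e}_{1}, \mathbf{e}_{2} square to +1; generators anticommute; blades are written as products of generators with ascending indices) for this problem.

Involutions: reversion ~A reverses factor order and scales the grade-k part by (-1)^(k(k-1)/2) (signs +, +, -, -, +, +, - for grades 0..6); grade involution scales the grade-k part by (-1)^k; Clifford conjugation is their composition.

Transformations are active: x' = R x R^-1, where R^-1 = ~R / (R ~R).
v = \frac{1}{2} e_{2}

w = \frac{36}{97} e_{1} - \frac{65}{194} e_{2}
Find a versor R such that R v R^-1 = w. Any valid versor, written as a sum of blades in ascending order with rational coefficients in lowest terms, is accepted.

Reasoning: v^2 = w^2 = \frac{1}{4} since conjugation preserves the quadratic form; R = v + w = \frac{36}{97} e_{1} + \frac{16}{97} e_{2} is then valid when invertible, keeping its own part and reversing (v - w)/2.
Answer: \frac{36}{97} e_{1} + \frac{16}{97} e_{2}


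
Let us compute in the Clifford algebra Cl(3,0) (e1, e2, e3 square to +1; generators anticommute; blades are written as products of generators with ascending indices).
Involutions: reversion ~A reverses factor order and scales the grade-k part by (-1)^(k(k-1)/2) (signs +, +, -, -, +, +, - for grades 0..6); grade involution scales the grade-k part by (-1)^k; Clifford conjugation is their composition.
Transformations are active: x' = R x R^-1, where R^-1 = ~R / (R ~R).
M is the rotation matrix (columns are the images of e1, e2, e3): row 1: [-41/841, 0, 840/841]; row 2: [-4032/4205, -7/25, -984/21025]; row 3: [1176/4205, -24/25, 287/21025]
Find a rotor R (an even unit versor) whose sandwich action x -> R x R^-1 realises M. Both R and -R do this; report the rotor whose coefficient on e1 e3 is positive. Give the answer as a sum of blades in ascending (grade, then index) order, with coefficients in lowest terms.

Method: write R = a + b12*e1 e2 + b13*e1 e3 + b23*e2 e3 with a^2 + b12^2 + b13^2 + b23^2 = 1 (so R^-1 = ~R). Expanding the columns R e_j ~R gives tr M = 4a^2 - 1 and, from the antisymmetric part, M21 - M12 = -4a*b12, M13 - M31 = 4a*b13, M32 - M23 = -4a*b23.
Here tr M = -265/841, so a^2 = (1 + tr M)/4 = 144/841 and a = ±12/29. Taking a = 12/29: M21 - M12 = -4032/4205, M13 - M31 = 3024/4205, M32 - M23 = -768/841, giving b12 = 84/145, b13 = 63/145, b23 = 16/29, i.e. R = 12/29 + 84/145*e1 e2 + 63/145*e1 e3 + 16/29*e2 e3.
Its e1 e3 coefficient is already positive.
Answer: 12/29 + 84/145*e1 e2 + 63/145*e1 e3 + 16/29*e2 e3. Uniqueness: Spin(3) -> SO(3) maps R and -R to the same rotation of trace -265/841; fixing the sign of the e1 e3 coefficient removes the ambiguity.


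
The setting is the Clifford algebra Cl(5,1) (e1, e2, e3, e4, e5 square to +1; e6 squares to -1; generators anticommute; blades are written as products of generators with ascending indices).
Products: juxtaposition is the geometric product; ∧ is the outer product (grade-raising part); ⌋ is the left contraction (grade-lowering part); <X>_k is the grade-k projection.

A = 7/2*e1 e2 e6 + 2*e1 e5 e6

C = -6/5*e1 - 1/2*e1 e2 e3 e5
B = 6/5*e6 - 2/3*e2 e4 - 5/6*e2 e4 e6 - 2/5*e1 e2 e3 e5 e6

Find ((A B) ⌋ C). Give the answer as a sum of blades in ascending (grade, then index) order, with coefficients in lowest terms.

step 1: -21/5*e1 e2 + 35/12*e1 e4 - 12/5*e1 e5 - 4/5*e2 e3 - 7/5*e3 e5 - 7/3*e1 e4 e6 + 5/3*e1 e2 e4 e5 - 4/3*e1 e2 e4 e5 e6
step 2: -7/10*e1 e2 - 2/5*e1 e5 - 6/5*e2 e3 - 21/10*e3 e5
Answer: -7/10*e1 e2 - 2/5*e1 e5 - 6/5*e2 e3 - 21/10*e3 e5


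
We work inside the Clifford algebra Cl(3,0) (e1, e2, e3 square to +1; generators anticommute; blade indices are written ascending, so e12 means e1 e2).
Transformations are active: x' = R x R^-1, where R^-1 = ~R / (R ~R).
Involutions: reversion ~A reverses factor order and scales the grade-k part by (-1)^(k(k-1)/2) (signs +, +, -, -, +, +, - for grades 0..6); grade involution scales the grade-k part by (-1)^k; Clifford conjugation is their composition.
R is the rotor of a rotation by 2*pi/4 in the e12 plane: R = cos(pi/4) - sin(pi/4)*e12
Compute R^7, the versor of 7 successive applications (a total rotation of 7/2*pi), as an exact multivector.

Half-angle bookkeeping: 7 applications in e12 add up to rotor phase 7*pi/4 = 7*pi/4, so R^7 = cos(7*pi/4) - sin(7*pi/4)*e12.
cos(7*pi/4) = sqrt(2)/2 and sin(7*pi/4) = -sqrt(2)/2, so R^7 = sqrt(2)/2 + sqrt(2)/2*e12. The net rotation is 3/2*pi (after discarding 1 full turn, each of which contributes a factor -1 to the rotor); the rotor keeps the half-angle phase exactly.
Answer: sqrt(2)/2 + sqrt(2)/2*e12


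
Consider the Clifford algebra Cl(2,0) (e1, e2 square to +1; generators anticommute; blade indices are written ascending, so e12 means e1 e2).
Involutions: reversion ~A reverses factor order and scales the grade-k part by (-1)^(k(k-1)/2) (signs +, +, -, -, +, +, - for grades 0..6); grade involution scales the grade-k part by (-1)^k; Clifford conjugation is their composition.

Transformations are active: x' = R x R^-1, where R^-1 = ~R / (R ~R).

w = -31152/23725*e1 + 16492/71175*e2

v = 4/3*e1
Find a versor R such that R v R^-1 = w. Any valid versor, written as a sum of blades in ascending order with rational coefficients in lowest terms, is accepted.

Since q(v) = q(w) = 16/9, the sum R = v + w = 1444/71175*e1 + 16492/71175*e2 does the job whenever invertible.
Answer: 1444/71175*e1 + 16492/71175*e2


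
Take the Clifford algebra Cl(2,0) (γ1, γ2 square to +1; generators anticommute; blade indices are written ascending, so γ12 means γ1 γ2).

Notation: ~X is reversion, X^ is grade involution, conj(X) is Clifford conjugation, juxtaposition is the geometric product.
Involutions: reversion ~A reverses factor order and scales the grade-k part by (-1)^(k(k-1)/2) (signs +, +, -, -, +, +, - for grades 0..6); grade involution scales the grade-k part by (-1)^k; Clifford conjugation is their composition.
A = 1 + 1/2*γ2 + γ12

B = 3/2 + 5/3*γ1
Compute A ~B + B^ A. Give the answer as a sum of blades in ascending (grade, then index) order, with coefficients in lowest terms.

first term: 3/2 + 5/3*γ1 - 11/12*γ2 + 2/3*γ12
second term: 3/2 - 5/3*γ1 - 11/12*γ2 + 2/3*γ12
Answer: 3 - 11/6*γ2 + 4/3*γ12


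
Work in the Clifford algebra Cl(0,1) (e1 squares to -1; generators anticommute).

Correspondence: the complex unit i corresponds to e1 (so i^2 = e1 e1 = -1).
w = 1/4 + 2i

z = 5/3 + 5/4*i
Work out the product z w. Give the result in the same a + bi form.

In blades: z = 5/3 + 5/4*e1, w = 1/4 + 2*e1.
Distribute z over w term by term (generator squares from the signature, products reordered to ascending indices): (5/3)*w = 5/12 + 10/3*e1; (5/4*e1)*w = -5/2 + 5/16*e1.
Sum: -25/12 + 175/48*e1; translating back through the correspondence:
Answer: -25/12 + 175/48*i


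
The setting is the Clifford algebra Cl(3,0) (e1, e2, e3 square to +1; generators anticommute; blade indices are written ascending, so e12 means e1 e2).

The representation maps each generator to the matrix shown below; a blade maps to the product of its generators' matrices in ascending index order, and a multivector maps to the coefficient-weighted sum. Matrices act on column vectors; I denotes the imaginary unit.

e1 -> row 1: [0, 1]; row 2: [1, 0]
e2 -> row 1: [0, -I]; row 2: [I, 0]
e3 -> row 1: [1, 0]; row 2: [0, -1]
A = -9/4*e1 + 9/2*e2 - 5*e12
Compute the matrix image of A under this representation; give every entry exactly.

Bivector images (products of the table entries): rho(e12) = rho(e1)rho(e2) = row 1: [I, 0]; row 2: [0, -I].
M = (-9/4)*rho(e1) + (9/2)*rho(e2) + (-5)*rho(e12), summed entrywise:
Answer: row 1: [-5*I, -9/4 - 9*I/2]; row 2: [-9/4 + 9*I/2, 5*I]


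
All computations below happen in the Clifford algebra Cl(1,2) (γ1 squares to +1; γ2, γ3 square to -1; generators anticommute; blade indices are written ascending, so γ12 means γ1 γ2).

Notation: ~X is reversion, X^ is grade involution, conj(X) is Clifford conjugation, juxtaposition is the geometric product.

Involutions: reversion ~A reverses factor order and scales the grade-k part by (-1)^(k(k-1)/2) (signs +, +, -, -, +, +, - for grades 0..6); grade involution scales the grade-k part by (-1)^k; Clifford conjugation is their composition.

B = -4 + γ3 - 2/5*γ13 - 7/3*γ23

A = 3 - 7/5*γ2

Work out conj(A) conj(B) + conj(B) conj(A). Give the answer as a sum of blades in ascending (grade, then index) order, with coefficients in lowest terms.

first term: -12 - 28/5*γ2 - 94/15*γ3 + 6/5*γ13 + 28/5*γ23 - 14/25*γ123
second term: -12 - 28/5*γ2 + 4/15*γ3 + 6/5*γ13 + 42/5*γ23 - 14/25*γ123
Answer: -24 - 56/5*γ2 - 6*γ3 + 12/5*γ13 + 14*γ23 - 28/25*γ123


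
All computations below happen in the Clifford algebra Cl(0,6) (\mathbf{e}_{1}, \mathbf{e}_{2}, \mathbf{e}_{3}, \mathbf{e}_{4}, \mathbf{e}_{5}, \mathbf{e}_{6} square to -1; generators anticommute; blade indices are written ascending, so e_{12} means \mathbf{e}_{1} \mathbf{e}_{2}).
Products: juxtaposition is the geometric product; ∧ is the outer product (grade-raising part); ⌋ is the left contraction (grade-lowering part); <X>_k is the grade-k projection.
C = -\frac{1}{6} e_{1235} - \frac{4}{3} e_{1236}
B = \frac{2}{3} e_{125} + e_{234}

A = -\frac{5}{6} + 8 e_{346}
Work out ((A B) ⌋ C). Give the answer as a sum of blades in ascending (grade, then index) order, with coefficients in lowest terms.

step 1: 8 e_{26} - \frac{5}{9} e_{125} - \frac{5}{6} e_{234} - \frac{16}{3} e_{123456}
step 2: -\frac{5}{54} e_{3} - \frac{32}{3} e_{13}
Answer: -\frac{5}{54} e_{3} - \frac{32}{3} e_{13}


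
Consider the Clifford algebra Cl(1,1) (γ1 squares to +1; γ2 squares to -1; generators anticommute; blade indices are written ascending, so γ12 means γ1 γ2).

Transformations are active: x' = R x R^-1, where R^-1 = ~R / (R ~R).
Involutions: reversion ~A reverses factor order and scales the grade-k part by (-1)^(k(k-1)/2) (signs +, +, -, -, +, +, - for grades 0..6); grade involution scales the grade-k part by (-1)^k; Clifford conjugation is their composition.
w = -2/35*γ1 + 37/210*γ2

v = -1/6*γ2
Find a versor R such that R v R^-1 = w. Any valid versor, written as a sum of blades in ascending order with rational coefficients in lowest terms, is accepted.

A norm check does it: q(v) = q(w) = -1/36, hence R = v + w = -2/35*γ1 + 1/105*γ2 realises the map — parallel part kept, (v - w)/2 negated, v carried to w.
Answer: -2/35*γ1 + 1/105*γ2


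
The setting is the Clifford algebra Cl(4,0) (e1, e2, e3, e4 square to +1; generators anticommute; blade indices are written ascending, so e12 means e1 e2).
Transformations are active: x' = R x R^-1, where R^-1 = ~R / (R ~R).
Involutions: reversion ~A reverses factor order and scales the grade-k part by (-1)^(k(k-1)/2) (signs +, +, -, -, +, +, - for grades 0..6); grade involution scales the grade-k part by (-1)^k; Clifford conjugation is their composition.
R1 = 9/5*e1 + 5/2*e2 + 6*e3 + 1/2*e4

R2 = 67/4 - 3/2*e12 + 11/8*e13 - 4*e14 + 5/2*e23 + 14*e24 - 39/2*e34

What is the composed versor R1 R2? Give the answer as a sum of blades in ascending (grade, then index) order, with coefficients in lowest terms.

Distribute over the terms of R1 (each basis-blade product reordered to ascending indices, repeated generators contracted through their squares):
(9/5*e1) R2 = 603/20*e1 - 27/10*e2 + 99/40*e3 - 36/5*e4 + 9/2*e123 + 126/5*e124 - 351/10*e134
(5/2*e2) R2 = 15/4*e1 + 335/8*e2 + 25/4*e3 + 35*e4 - 55/16*e123 + 10*e124 - 195/4*e234
(6*e3) R2 = -33/4*e1 - 15*e2 + 201/2*e3 - 117*e4 - 9*e123 + 24*e134 - 84*e234
(1/2*e4) R2 = 2*e1 - 7*e2 + 39/4*e3 + 67/8*e4 - 3/4*e124 + 11/16*e134 + 5/4*e234
Summing the partial products and collecting blades:
Answer: 553/20*e1 + 687/40*e2 + 4759/40*e3 - 3233/40*e4 - 127/16*e123 + 689/20*e124 - 833/80*e134 - 263/2*e234


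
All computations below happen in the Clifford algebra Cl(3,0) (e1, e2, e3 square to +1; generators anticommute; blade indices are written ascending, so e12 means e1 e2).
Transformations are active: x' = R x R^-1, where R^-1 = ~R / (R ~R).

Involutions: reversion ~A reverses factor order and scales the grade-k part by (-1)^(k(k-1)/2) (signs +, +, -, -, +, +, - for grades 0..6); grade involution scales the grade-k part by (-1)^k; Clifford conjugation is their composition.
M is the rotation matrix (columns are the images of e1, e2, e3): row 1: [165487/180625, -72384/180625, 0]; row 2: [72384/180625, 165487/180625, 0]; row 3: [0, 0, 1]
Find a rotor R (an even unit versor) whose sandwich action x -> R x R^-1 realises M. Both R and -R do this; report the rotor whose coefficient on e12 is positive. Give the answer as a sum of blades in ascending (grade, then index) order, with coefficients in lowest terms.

Method: write R = a + b12*e12 + b13*e13 + b23*e23 with a^2 + b12^2 + b13^2 + b23^2 = 1 (so R^-1 = ~R). Expanding the columns R e_j ~R gives tr M = 4a^2 - 1 and, from the antisymmetric part, M21 - M12 = -4a*b12, M13 - M31 = 4a*b13, M32 - M23 = -4a*b23.
Here tr M = 511599/180625, so a^2 = (1 + tr M)/4 = 173056/180625 and a = ±416/425. Taking a = 416/425: M21 - M12 = 144768/180625, M13 - M31 = 0, M32 - M23 = 0, giving b12 = -87/425, b13 = 0, b23 = 0, i.e. R = 416/425 - 87/425*e12.
Its e12 coefficient is negative, so report the other preimage -R.
Answer: -416/425 + 87/425*e12. Uniqueness: Spin(3) -> SO(3) maps R and -R to the same rotation of trace 511599/180625; fixing the sign of the e12 coefficient removes the ambiguity.


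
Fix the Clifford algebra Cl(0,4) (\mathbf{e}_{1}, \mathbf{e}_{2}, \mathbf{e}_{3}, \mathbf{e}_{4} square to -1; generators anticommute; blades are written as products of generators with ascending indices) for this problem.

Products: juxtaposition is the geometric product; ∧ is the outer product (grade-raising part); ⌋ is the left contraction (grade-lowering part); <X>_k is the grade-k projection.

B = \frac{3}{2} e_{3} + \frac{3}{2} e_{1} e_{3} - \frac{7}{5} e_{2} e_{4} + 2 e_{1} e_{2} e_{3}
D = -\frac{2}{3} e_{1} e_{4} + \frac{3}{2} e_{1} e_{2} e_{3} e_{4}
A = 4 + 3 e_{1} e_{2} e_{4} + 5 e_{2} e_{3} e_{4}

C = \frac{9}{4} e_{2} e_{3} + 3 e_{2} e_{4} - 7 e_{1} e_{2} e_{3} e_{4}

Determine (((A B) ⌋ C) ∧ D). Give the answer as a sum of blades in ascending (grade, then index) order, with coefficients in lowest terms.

step 1: \frac{21}{5} e_{1} - e_{3} + 6 e_{1} e_{3} + 10 e_{1} e_{4} + \frac{19}{10} e_{2} e_{4} + 6 e_{3} e_{4} + 8 e_{1} e_{2} e_{3} - \frac{15}{2} e_{1} e_{2} e_{4} + \frac{9}{2} e_{2} e_{3} e_{4} - \frac{9}{2} e_{1} e_{2} e_{3} e_{4}
step 2: \frac{129}{5} + \frac{63}{2} e_{1} - \frac{9}{4} e_{2} - \frac{105}{2} e_{3} - 56 e_{4} + 42 e_{1} e_{2} - \frac{133}{10} e_{1} e_{3} + 70 e_{2} e_{3} - 42 e_{2} e_{4} - 7 e_{1} e_{2} e_{4} + \frac{147}{5} e_{2} e_{3} e_{4}
step 3: -\frac{86}{5} e_{1} e_{4} - \frac{3}{2} e_{1} e_{2} e_{4} - 35 e_{1} e_{3} e_{4} - \frac{239}{30} e_{1} e_{2} e_{3} e_{4}
Answer: -\frac{86}{5} e_{1} e_{4} - \frac{3}{2} e_{1} e_{2} e_{4} - 35 e_{1} e_{3} e_{4} - \frac{239}{30} e_{1} e_{2} e_{3} e_{4}


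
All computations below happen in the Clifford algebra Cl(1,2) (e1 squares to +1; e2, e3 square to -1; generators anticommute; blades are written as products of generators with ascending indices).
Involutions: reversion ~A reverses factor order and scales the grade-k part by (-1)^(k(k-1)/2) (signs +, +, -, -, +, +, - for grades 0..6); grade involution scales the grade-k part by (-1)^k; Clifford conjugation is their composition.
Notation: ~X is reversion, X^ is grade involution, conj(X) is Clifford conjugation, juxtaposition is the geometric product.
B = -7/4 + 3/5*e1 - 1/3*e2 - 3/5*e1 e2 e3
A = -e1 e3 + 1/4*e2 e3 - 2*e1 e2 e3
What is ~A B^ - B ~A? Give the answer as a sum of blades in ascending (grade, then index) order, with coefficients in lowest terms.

first term: -6/5 + 3/20*e1 - 3/5*e2 + 31/60*e3 - 13/12*e1 e3 - 61/80*e2 e3 - 221/60*e1 e2 e3
second term: 6/5 - 3/20*e1 + 3/5*e2 + 31/60*e3 - 29/12*e1 e3 + 131/80*e2 e3 - 199/60*e1 e2 e3
Answer: -12/5 + 3/10*e1 - 6/5*e2 + 4/3*e1 e3 - 12/5*e2 e3 - 11/30*e1 e2 e3


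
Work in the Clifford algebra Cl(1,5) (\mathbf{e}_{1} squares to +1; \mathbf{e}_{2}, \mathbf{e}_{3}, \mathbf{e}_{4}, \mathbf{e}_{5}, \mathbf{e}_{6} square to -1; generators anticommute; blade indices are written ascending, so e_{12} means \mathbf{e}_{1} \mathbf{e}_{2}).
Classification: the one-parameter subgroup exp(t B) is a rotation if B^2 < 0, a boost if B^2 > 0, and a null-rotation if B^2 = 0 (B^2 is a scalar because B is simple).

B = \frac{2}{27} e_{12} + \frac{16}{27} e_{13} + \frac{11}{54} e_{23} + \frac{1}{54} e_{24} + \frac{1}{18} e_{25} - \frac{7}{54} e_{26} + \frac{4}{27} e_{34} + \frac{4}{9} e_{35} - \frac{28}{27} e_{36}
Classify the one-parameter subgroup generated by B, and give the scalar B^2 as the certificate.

B^2 term by term: the squares give (\frac{2}{27})^2*(e_{12})^2 + (\frac{16}{27})^2*(e_{13})^2 + (\frac{11}{54})^2*(e_{23})^2 + (\frac{1}{54})^2*(e_{24})^2 + (\frac{1}{18})^2*(e_{25})^2 + (-\frac{7}{54})^2*(e_{26})^2 + (\frac{4}{27})^2*(e_{34})^2 + (\frac{4}{9})^2*(e_{35})^2 + (-\frac{28}{27})^2*(e_{36})^2 = \frac{4}{729}*(+1) + \frac{256}{729}*(+1) + \frac{121}{2916}*(-1) + \frac{1}{2916}*(-1) + \frac{1}{324}*(-1) + \frac{49}{2916}*(-1) + \frac{16}{729}*(-1) + \frac{16}{81}*(-1) + \frac{784}{729}*(-1) = -1 (each basis 2-blade squares to minus the product of its generators' squares); cross terms between blades sharing an index anticommute and cancel; the commuting (index-disjoint) pairs give grade-4 terms 2*c*c'*(blade product), which cancel blade by blade — e_{1234}: \frac{16}{729} - \frac{16}{729} = 0; e_{1235}: \frac{16}{243} - \frac{16}{243} = 0; e_{1236}: -\frac{112}{729} + \frac{112}{729} = 0; e_{2345}: -\frac{4}{243} + \frac{4}{243} = 0; e_{2346}: \frac{28}{729} - \frac{28}{729} = 0; e_{2356}: \frac{28}{243} - \frac{28}{243} = 0 — confirming B is simple. So B^2 = -1.
Answer: rotation, certificate B^2 = -1. One invariant decides it: the square -1 survives every conjugation, and its sign is exactly the classification.


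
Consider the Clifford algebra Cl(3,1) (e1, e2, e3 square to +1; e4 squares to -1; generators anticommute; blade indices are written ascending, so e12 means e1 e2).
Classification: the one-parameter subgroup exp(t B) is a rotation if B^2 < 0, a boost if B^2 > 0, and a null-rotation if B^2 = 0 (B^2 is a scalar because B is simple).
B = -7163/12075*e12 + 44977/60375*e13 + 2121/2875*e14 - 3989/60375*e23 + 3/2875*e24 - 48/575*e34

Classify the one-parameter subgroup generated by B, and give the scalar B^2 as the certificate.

B^2 term by term: the squares give (-7163/12075)^2*(e12)^2 + (44977/60375)^2*(e13)^2 + (2121/2875)^2*(e14)^2 + (-3989/60375)^2*(e23)^2 + (3/2875)^2*(e24)^2 + (-48/575)^2*(e34)^2 = 51308569/145805625*(-1) + 2022930529/3645140625*(-1) + 4498641/8265625*(+1) + 15912121/3645140625*(-1) + 9/8265625*(+1) + 2304/330625*(+1) = -9/25 (each basis 2-blade squares to minus the product of its generators' squares); cross terms between blades sharing an index anticommute and cancel; the commuting (index-disjoint) pairs give grade-4 terms 2*c*c'*(blade product), which cancel blade by blade — e1234: 229216/2314375 - 89954/57859375 - 805778/8265625 = 0 — confirming B is simple. So B^2 = -9/25.
Answer: rotation, certificate B^2 = -9/25. The class reads off the invariant scalar -9/25 directly.


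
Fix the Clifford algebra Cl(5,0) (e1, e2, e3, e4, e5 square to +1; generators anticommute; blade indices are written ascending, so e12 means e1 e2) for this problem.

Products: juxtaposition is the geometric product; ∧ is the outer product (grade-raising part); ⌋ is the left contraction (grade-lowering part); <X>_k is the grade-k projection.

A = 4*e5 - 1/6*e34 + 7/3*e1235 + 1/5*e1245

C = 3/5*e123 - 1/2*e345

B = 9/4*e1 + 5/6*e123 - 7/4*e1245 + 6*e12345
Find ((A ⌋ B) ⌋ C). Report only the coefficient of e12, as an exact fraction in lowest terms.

step 1: -7/20 + 6/5*e3 - 14*e4 + 7*e124 + e125 + 24*e1234
step 2: 18/25*e12 - 7*e35 - 3/5*e45 - 21/100*e123 + 7/40*e345
Answer: 18/25


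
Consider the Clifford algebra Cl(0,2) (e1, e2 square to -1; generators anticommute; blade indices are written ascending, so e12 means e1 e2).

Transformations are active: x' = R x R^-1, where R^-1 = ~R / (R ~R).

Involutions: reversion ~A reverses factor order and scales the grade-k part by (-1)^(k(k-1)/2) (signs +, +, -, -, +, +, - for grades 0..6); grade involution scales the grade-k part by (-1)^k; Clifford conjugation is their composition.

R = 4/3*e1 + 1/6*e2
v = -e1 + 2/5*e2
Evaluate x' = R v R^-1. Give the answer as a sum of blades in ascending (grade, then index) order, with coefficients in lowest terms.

~R = 4/3*e1 + 1/6*e2, and R ~R = -65/36, so R^-1 = ~R / (-65/36).
R v = 19/15 + 7/10*e12
Answer: -283/325*e1 - 206/325*e2


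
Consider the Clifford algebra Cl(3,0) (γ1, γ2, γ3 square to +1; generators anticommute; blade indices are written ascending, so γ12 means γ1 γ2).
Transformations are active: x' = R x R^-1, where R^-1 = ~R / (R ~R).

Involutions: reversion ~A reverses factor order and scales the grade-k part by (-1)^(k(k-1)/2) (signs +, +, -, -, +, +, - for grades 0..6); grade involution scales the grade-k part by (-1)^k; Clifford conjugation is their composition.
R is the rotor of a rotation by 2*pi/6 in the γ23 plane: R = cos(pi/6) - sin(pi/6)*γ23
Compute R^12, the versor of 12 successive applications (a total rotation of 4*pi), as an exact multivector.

Rotor phase runs at HALF the rotation angle; powers of one rotor simply add phase, so after 12 steps in γ23 the phase is 12*pi/6 = 2*pi and R^12 = cos(2*pi) - sin(2*pi)*γ23.
cos(2*pi) = 1 and sin(2*pi) = 0, so R^12 = 1. The total rotation 4*pi is 2 full turns, so every vector returns to itself, yet the rotor is +1, back on the identity sheet (an even number of 2*pi turns).
Answer: 1


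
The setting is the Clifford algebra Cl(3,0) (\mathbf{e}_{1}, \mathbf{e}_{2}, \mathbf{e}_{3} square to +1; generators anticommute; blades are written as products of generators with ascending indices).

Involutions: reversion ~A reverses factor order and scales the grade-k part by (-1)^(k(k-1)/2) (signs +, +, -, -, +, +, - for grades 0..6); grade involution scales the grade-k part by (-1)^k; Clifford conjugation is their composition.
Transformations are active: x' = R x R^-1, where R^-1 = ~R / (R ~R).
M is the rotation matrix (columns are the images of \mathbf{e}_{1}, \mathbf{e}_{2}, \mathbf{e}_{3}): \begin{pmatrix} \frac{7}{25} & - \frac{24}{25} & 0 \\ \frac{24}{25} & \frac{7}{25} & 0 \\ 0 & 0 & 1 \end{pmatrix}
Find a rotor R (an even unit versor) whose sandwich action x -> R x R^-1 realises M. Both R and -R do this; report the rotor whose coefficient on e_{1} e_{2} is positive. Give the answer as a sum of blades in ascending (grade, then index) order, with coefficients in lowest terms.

Method: write R = a + b12*e_{1} e_{2} + b13*e_{1} e_{3} + b23*e_{2} e_{3} with a^2 + b12^2 + b13^2 + b23^2 = 1 (so R^-1 = ~R). Expanding the columns R e_j ~R gives tr M = 4a^2 - 1 and, from the antisymmetric part, M21 - M12 = -4a*b12, M13 - M31 = 4a*b13, M32 - M23 = -4a*b23.
Here tr M = \frac{39}{25}, so a^2 = (1 + tr M)/4 = \frac{16}{25} and a = ±\frac{4}{5}. Taking a = \frac{4}{5}: M21 - M12 = \frac{48}{25}, M13 - M31 = 0, M32 - M23 = 0, giving b12 = -\frac{3}{5}, b13 = 0, b23 = 0, i.e. R = \frac{4}{5} - \frac{3}{5} e_{1} e_{2}.
Its e_{1} e_{2} coefficient is negative, so report the other preimage -R.
Answer: -\frac{4}{5} + \frac{3}{5} e_{1} e_{2}. Uniqueness: Spin(3) -> SO(3) maps R and -R to the same rotation of trace \frac{39}{25}; fixing the sign of the e_{1} e_{2} coefficient removes the ambiguity.


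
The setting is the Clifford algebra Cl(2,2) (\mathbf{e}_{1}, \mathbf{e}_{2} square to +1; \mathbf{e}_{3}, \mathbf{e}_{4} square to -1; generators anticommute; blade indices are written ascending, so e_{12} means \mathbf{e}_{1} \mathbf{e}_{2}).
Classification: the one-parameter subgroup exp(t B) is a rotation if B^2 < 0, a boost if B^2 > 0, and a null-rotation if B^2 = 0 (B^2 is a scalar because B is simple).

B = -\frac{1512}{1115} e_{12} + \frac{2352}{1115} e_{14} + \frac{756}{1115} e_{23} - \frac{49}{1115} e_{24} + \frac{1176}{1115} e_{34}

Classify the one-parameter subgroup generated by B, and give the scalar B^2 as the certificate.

B^2 term by term: the squares give (-\frac{1512}{1115})^2*(e_{12})^2 + (\frac{2352}{1115})^2*(e_{14})^2 + (\frac{756}{1115})^2*(e_{23})^2 + (-\frac{49}{1115})^2*(e_{24})^2 + (\frac{1176}{1115})^2*(e_{34})^2 = \frac{2286144}{1243225}*(-1) + \frac{5531904}{1243225}*(+1) + \frac{571536}{1243225}*(+1) + \frac{2401}{1243225}*(+1) + \frac{1382976}{1243225}*(-1) = \frac{49}{25} (each basis 2-blade squares to minus the product of its generators' squares); cross terms between blades sharing an index anticommute and cancel; the commuting (index-disjoint) pairs give grade-4 terms 2*c*c'*(blade product), which cancel blade by blade — e_{1234}: -\frac{3556224}{1243225} + \frac{3556224}{1243225} = 0 — confirming B is simple. So B^2 = \frac{49}{25}.
Answer: boost, certificate B^2 = \frac{49}{25}. B^2 = \frac{49}{25} is basis-independent, so its sign is the whole story.


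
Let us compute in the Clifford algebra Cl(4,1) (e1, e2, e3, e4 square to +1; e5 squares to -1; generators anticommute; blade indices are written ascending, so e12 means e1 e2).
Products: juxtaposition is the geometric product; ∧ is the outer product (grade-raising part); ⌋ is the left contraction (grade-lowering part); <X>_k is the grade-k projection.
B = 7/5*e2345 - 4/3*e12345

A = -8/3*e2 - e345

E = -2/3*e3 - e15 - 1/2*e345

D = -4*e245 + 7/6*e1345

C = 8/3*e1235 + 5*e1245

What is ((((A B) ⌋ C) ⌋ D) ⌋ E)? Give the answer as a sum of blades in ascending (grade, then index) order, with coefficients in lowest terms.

step 1: 7/5*e2 + 4/3*e12 - 56/15*e345 - 32/9*e1345
step 2: -32/9*e35 - 20/3*e45 - 56/15*e135 - 7*e145
step 3: 80/3*e2 - 49/6*e3 + 196/45*e4 - 70/9*e13 + 112/27*e14
step 4: 49/9 + 98/45*e35 + 49/12*e45
Answer: 49/9 + 98/45*e35 + 49/12*e45


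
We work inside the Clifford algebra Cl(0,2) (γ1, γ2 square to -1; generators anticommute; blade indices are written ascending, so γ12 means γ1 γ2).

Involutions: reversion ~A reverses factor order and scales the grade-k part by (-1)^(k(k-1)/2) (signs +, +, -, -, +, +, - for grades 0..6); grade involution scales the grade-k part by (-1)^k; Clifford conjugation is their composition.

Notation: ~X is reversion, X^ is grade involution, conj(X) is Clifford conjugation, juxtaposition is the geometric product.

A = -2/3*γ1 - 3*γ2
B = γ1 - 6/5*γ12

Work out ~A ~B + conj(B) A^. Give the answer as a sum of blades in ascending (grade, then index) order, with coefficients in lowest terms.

first term: 2/3 - 18/5*γ1 + 4/5*γ2 + 3*γ12
second term: 2/3 - 18/5*γ1 + 4/5*γ2 - 3*γ12
Answer: 4/3 - 36/5*γ1 + 8/5*γ2


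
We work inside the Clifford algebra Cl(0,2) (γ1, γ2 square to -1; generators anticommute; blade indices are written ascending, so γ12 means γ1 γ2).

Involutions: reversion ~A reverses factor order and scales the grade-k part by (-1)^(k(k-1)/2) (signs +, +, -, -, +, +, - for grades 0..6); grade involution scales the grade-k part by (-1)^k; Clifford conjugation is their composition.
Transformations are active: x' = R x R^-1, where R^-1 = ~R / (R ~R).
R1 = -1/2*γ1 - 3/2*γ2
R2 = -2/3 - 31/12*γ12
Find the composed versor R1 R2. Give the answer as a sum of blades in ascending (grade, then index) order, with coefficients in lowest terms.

Distribute over the terms of R1 (each basis-blade product reordered to ascending indices, repeated generators contracted through their squares):
(-1/2*γ1) R2 = 1/3*γ1 - 31/24*γ2
(-3/2*γ2) R2 = 31/8*γ1 + γ2
Summing the partial products and collecting blades:
Answer: 101/24*γ1 - 7/24*γ2


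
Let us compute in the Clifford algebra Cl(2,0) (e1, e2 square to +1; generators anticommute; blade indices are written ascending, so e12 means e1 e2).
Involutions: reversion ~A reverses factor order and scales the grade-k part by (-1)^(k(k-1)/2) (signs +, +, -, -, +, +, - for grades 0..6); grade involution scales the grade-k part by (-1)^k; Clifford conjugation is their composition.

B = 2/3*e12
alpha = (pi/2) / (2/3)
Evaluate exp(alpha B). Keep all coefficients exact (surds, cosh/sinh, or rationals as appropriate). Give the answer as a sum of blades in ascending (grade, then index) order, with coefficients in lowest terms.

B^2 = (2/3)^2*(e12)^2 = 4/9*(-1) = -4/9 (a basis 2-blade squares to minus the product of its generators' squares).
B^2 = -4/9 — B^2 < 0, so the exponential closes trigonometrically: l = 2/3, alpha*l = pi/2, so exp(alpha B) = cos(pi/2) + (sin(pi/2)/(2/3))*B = 0 + (3/2)*B.
Answer: e12


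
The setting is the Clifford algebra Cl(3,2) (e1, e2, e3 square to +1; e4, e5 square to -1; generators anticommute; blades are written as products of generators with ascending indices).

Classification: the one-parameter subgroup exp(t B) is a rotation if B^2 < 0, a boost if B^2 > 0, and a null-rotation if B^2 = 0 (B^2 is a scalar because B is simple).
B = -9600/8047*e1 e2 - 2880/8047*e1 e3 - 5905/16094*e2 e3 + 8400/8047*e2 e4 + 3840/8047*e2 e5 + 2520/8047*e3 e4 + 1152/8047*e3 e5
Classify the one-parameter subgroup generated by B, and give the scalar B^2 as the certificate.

B^2 term by term: the squares give (-9600/8047)^2*(e1 e2)^2 + (-2880/8047)^2*(e1 e3)^2 + (-5905/16094)^2*(e2 e3)^2 + (8400/8047)^2*(e2 e4)^2 + (3840/8047)^2*(e2 e5)^2 + (2520/8047)^2*(e3 e4)^2 + (1152/8047)^2*(e3 e5)^2 = 92160000/64754209*(-1) + 8294400/64754209*(-1) + 34869025/259016836*(-1) + 70560000/64754209*(+1) + 14745600/64754209*(+1) + 6350400/64754209*(+1) + 1327104/64754209*(+1) = -1/4 (each basis 2-blade squares to minus the product of its generators' squares); cross terms between blades sharing an index anticommute and cancel; the commuting (index-disjoint) pairs give grade-4 terms 2*c*c'*(blade product), which cancel blade by blade — e1 e2 e3 e4: -48384000/64754209 + 48384000/64754209 = 0; e1 e2 e3 e5: -22118400/64754209 + 22118400/64754209 = 0; e2 e3 e4 e5: -19353600/64754209 + 19353600/64754209 = 0 — confirming B is simple. So B^2 = -1/4.
Answer: rotation, certificate B^2 = -1/4. The class reads off the invariant scalar -1/4 directly.
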